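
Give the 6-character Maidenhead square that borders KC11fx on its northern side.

KC12fa

Latitude subsquare x = 23; +1 → 24, wraps to 0 = a, carry into square.
Latitude square 1; +1 → 2.
The longitude characters are unchanged.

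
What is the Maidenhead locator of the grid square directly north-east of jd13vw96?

JD13ww07

Longitude extended square 9; +1 → 10, wraps to 0, carry into subsquare.
Longitude subsquare v = 21; +1 → 22 = w.
Latitude extended square 6; +1 → 7.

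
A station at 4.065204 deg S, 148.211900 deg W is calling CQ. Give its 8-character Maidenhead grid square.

Offset from 180°W / 90°S: lon 31.78810°, lat 85.93480°.
Field (20°×10°, letters A–R): lon ⌊31.78810/20⌋ = 1 → B; lat ⌊85.93480/10⌋ = 8 → I.
Square (2°×1°, digits 0–9): lon ⌊11.78810/2⌋ = 5; lat ⌊5.93480/1⌋ = 5.
Subsquare (5′×2.5′, letters a–x): lon ⌊1.78810/0.0833333⌋ = 21 → v; lat ⌊0.93480/0.0416667⌋ = 22 → w.
Extended square (30″×15″, digits 0–9): lon ⌊0.03810/0.00833333⌋ = 4; lat ⌊0.01813/0.00416667⌋ = 4.

BI55vw44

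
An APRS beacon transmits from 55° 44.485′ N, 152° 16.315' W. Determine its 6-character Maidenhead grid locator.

BO35ur

Shift to the Maidenhead origin (180°W, 90°S): lon 27.7281, lat 145.7414.
Field (20°×10°, letters A–R): 27.7281/20 → 1 → B, 145.7414/10 → 14 → O; chars BO.
Square (2°×1°, digits 0–9): 7.7281/2 → 3, 5.7414/1 → 5; chars 35.
Subsquare (5′×2.5′, letters a–x): 1.7281/0.0833333 → 20 → u, 0.7414/0.0416667 → 17 → r; chars ur.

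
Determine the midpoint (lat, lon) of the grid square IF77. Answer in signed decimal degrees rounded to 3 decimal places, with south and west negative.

Field I=8, F=5: +8·20° lon, +5·10° lat → SW at lon -20°, lat -40°.
Square 7, 7: +7·2° lon, +7·1° lat → SW at lon -6°, lat -33°.
Cell spans 2° lon × 1° lat. Centre is SW corner plus half of each.
latitude -32.500, longitude -5.000.

-32.500, -5.000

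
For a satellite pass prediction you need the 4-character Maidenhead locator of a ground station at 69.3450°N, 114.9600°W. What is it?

Offset from 180°W / 90°S: lon 65.04°, lat 159.34°.
Field (20°×10°, letters A–R): 65.04/20 → 3 → D, 159.34/10 → 15 → P; chars DP.
Square (2°×1°, digits 0–9): 5.04/2 → 2, 9.34/1 → 9; chars 29.

DP29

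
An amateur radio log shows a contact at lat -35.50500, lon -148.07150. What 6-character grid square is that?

BF54xl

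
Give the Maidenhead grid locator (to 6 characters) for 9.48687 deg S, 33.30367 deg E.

KI60pm

Add 180° to longitude and 90° to latitude: 213.3037, 80.5131.
Field: 213.3037/20 → 10 → K, 80.5131/10 → 8 → I; chars KI.
Square: 13.3037/2 → 6, 0.5131/1 → 0; chars 60.
Subsquare: 1.3037/0.0833333 → 15 → p, 0.5131/0.0416667 → 12 → m; chars pm.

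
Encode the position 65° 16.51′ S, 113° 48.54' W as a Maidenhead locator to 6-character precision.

DC34cr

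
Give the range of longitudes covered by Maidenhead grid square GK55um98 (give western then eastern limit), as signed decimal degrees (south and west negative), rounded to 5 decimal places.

-48.25833, -48.25000

Field G=6, K=10: +6·20° lon, +10·10° lat → SW at lon -60°, lat 10°.
Square 5, 5: +5·2° lon, +5·1° lat → SW at lon -50°, lat 15°.
Subsquare u=20, m=12: +20·0.0833333° lon, +12·0.0416667° lat → SW at lon -48.3333°, lat 15.5°.
Extended square 9, 8: +9·0.00833333° lon, +8·0.00416667° lat → SW at lon -48.2583°, lat 15.5333°.
Cell spans 0.00833333° lon × 0.00416667° lat.
west -48.25833, east -48.25000.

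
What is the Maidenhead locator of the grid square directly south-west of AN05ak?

RN95xj

Longitude subsquare a = 0; −1 → -1, wraps to 23 = x, carry into square.
Longitude square 0; −1 → -1, wraps to 9, carry into field.
Longitude field A = 0; −1 → -1, wraps to 17 = R, wrapping around the antimeridian.
Latitude subsquare k = 10; −1 → 9 = j.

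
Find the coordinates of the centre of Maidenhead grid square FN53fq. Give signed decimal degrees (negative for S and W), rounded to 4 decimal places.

43.6875, -69.5417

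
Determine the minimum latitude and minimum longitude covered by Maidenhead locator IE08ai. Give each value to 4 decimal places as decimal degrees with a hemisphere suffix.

Field I=8, E=4: +8·20° lon, +4·10° lat → SW at lon -20°, lat -50°.
Square 0, 8: +0·2° lon, +8·1° lat → SW at lon -20°, lat -42°.
Subsquare a=0, i=8: +0·0.0833333° lon, +8·0.0416667° lat → SW at lon -20°, lat -41.6667°.
latitude 41.6667° S, longitude 20.0000° W.

41.6667° S, 20.0000° W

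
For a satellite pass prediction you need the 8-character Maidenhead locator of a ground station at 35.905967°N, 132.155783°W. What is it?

CM35wv17

Add 180° to longitude and 90° to latitude: 47.84422, 125.90597.
Field (20°×10°, letters A–R): lon ⌊47.84422/20⌋ = 2 → C; lat ⌊125.90597/10⌋ = 12 → M.
Square (2°×1°, digits 0–9): lon ⌊7.84422/2⌋ = 3; lat ⌊5.90597/1⌋ = 5.
Subsquare (5′×2.5′, letters a–x): lon ⌊1.84422/0.0833333⌋ = 22 → w; lat ⌊0.90597/0.0416667⌋ = 21 → v.
Extended square (30″×15″, digits 0–9): lon ⌊0.01088/0.00833333⌋ = 1; lat ⌊0.03097/0.00416667⌋ = 7.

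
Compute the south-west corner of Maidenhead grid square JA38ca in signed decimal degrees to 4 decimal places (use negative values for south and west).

Field J=9, A=0: +9·20° lon, +0·10° lat → SW at lon 0°, lat -90°.
Square 3, 8: +3·2° lon, +8·1° lat → SW at lon 6°, lat -82°.
Subsquare c=2, a=0: +2·0.0833333° lon, +0·0.0416667° lat → SW at lon 6.16667°, lat -82°.
latitude -82.0000, longitude 6.1667.

-82.0000, 6.1667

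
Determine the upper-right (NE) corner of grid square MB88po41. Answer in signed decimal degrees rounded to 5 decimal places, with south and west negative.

-71.40833, 77.29167

Field M=12, B=1: +12·20° lon, +1·10° lat → SW at lon 60°, lat -80°.
Square 8, 8: +8·2° lon, +8·1° lat → SW at lon 76°, lat -72°.
Subsquare p=15, o=14: +15·0.0833333° lon, +14·0.0416667° lat → SW at lon 77.25°, lat -71.4167°.
Extended square 4, 1: +4·0.00833333° lon, +1·0.00416667° lat → SW at lon 77.2833°, lat -71.4125°.
Cell spans 0.00833333° lon × 0.00416667° lat. NE corner is SW corner plus one full cell.
latitude -71.40833, longitude 77.29167.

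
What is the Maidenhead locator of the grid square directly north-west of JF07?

IF98

Longitude square 0; −1 → -1, wraps to 9, carry into field.
Longitude field J = 9; −1 → 8 = I.
Latitude square 7; +1 → 8.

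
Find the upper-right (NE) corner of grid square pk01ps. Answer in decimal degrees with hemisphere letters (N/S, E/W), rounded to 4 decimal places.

11.7917° N, 121.3333° E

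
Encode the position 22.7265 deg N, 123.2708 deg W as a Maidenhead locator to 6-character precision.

Offset from 180°W / 90°S: lon 56.7292°, lat 112.7265°.
Field: 56.7292/20 → 2 → C, 112.7265/10 → 11 → L; chars CL.
Square: 16.7292/2 → 8, 2.7265/1 → 2; chars 82.
Subsquare: 0.7292/0.0833333 → 8 → i, 0.7265/0.0416667 → 17 → r; chars ir.

CL82ir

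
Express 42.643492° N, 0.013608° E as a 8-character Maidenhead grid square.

JN02ap14

Add 180° to longitude and 90° to latitude: 180.01361, 132.64349.
Field (20°×10°, letters A–R): lon ⌊180.01361/20⌋ = 9 → J; lat ⌊132.64349/10⌋ = 13 → N.
Square (2°×1°, digits 0–9): lon ⌊0.01361/2⌋ = 0; lat ⌊2.64349/1⌋ = 2.
Subsquare (5′×2.5′, letters a–x): lon ⌊0.01361/0.0833333⌋ = 0 → a; lat ⌊0.64349/0.0416667⌋ = 15 → p.
Extended square (30″×15″, digits 0–9): lon ⌊0.01361/0.00833333⌋ = 1; lat ⌊0.01849/0.00416667⌋ = 4.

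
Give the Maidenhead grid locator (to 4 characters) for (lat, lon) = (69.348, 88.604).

Shift to the Maidenhead origin (180°W, 90°S): lon 268.60, lat 159.35.
Field: 268.60/20 → 13 → N, 159.35/10 → 15 → P; chars NP.
Square: 8.60/2 → 4, 9.35/1 → 9; chars 49.

NP49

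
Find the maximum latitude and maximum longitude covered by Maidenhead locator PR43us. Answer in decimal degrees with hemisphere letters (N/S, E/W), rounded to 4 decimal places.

83.7917° N, 129.7500° E

Field P=15, R=17: +15·20° lon, +17·10° lat → SW at lon 120°, lat 80°.
Square 4, 3: +4·2° lon, +3·1° lat → SW at lon 128°, lat 83°.
Subsquare u=20, s=18: +20·0.0833333° lon, +18·0.0416667° lat → SW at lon 129.667°, lat 83.75°.
Cell spans 0.0833333° lon × 0.0416667° lat. NE corner is SW corner plus one full cell.
latitude 83.7917° N, longitude 129.7500° E.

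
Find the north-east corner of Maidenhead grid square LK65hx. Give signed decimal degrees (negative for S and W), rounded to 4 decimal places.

Field L=11, K=10: +11·20° lon, +10·10° lat → SW at lon 40°, lat 10°.
Square 6, 5: +6·2° lon, +5·1° lat → SW at lon 52°, lat 15°.
Subsquare h=7, x=23: +7·0.0833333° lon, +23·0.0416667° lat → SW at lon 52.5833°, lat 15.9583°.
Cell spans 0.0833333° lon × 0.0416667° lat. NE corner is SW corner plus one full cell.
latitude 16.0000, longitude 52.6667.

16.0000, 52.6667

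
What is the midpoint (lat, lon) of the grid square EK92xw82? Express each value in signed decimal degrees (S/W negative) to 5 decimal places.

12.92708, -80.01250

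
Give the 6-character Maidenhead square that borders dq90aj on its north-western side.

DQ80xk

Longitude subsquare a = 0; −1 → -1, wraps to 23 = x, carry into square.
Longitude square 9; −1 → 8.
Latitude subsquare j = 9; +1 → 10 = k.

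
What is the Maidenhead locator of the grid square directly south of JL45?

Latitude square 5; −1 → 4.
The longitude characters are unchanged.

JL44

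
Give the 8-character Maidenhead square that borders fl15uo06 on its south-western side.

FL15to95

Longitude extended square 0; −1 → -1, wraps to 9, carry into subsquare.
Longitude subsquare u = 20; −1 → 19 = t.
Latitude extended square 6; −1 → 5.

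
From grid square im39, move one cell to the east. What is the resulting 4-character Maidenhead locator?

IM49

Longitude square 3; +1 → 4.
The latitude characters are unchanged.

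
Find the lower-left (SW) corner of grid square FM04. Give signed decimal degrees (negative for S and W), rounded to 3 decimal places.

34.000, -80.000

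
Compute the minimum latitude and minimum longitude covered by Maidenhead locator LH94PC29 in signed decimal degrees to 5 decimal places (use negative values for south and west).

Field L=11, H=7: +11·20° lon, +7·10° lat → SW at lon 40°, lat -20°.
Square 9, 4: +9·2° lon, +4·1° lat → SW at lon 58°, lat -16°.
Subsquare p=15, c=2: +15·0.0833333° lon, +2·0.0416667° lat → SW at lon 59.25°, lat -15.9167°.
Extended square 2, 9: +2·0.00833333° lon, +9·0.00416667° lat → SW at lon 59.2667°, lat -15.8792°.
latitude -15.87917, longitude 59.26667.

-15.87917, 59.26667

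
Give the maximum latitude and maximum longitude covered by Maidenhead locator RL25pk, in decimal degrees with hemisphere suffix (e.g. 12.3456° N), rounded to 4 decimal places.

25.4583° N, 165.3333° E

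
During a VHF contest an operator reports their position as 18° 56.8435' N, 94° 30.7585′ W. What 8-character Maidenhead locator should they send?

EK28rw87

Offset from 180°W / 90°S: lon 85.48736°, lat 108.94739°.
Field (20°×10°, letters A–R): 85.48736/20 → 4 → E, 108.94739/10 → 10 → K; chars EK.
Square (2°×1°, digits 0–9): 5.48736/2 → 2, 8.94739/1 → 8; chars 28.
Subsquare (5′×2.5′, letters a–x): 1.48736/0.0833333 → 17 → r, 0.94739/0.0416667 → 22 → w; chars rw.
Extended square (30″×15″, digits 0–9): 0.07069/0.00833333 → 8, 0.03073/0.00416667 → 7; chars 87.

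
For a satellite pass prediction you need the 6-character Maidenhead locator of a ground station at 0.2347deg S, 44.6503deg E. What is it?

LI29hs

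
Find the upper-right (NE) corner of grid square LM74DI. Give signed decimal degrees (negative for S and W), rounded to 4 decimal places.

Field L=11, M=12: +11·20° lon, +12·10° lat → SW at lon 40°, lat 30°.
Square 7, 4: +7·2° lon, +4·1° lat → SW at lon 54°, lat 34°.
Subsquare d=3, i=8: +3·0.0833333° lon, +8·0.0416667° lat → SW at lon 54.25°, lat 34.3333°.
Cell spans 0.0833333° lon × 0.0416667° lat. NE corner is SW corner plus one full cell.
latitude 34.3750, longitude 54.3333.

34.3750, 54.3333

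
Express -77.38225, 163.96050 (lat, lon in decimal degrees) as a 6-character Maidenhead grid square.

RB12xo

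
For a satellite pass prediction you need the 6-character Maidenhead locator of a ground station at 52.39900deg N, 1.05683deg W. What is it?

IO92lj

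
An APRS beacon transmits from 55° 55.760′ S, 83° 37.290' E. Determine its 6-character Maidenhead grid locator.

Offset from 180°W / 90°S: lon 263.6215°, lat 34.0707°.
Field (20°×10°, letters A–R): 263.6215/20 → 13 → N, 34.0707/10 → 3 → D; chars ND.
Square (2°×1°, digits 0–9): 3.6215/2 → 1, 4.0707/1 → 4; chars 14.
Subsquare (5′×2.5′, letters a–x): 1.6215/0.0833333 → 19 → t, 0.0707/0.0416667 → 1 → b; chars tb.

ND14tb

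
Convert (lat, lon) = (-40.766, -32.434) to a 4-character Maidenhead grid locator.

HE39

Add 180° to longitude and 90° to latitude: 147.57, 49.23.
Field: lon ⌊147.57/20⌋ = 7 → H; lat ⌊49.23/10⌋ = 4 → E.
Square: lon ⌊7.57/2⌋ = 3; lat ⌊9.23/1⌋ = 9.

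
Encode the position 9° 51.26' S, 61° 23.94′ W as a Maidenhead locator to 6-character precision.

FI90hd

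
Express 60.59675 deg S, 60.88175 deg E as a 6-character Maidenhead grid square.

Shift to the Maidenhead origin (180°W, 90°S): lon 240.8818, lat 29.4032.
Field: lon ⌊240.8818/20⌋ = 12 → M; lat ⌊29.4032/10⌋ = 2 → C.
Square: lon ⌊0.8818/2⌋ = 0; lat ⌊9.4032/1⌋ = 9.
Subsquare: lon ⌊0.8818/0.0833333⌋ = 10 → k; lat ⌊0.4032/0.0416667⌋ = 9 → j.

MC09kj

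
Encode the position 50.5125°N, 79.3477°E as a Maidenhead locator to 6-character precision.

Add 180° to longitude and 90° to latitude: 259.3477, 140.5125.
Field: lon ⌊259.3477/20⌋ = 12 → M; lat ⌊140.5125/10⌋ = 14 → O.
Square: lon ⌊19.3477/2⌋ = 9; lat ⌊0.5125/1⌋ = 0.
Subsquare: lon ⌊1.3477/0.0833333⌋ = 16 → q; lat ⌊0.5125/0.0416667⌋ = 12 → m.

MO90qm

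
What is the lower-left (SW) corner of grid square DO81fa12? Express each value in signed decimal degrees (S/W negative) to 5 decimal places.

Field D=3, O=14: +3·20° lon, +14·10° lat → SW at lon -120°, lat 50°.
Square 8, 1: +8·2° lon, +1·1° lat → SW at lon -104°, lat 51°.
Subsquare f=5, a=0: +5·0.0833333° lon, +0·0.0416667° lat → SW at lon -103.583°, lat 51°.
Extended square 1, 2: +1·0.00833333° lon, +2·0.00416667° lat → SW at lon -103.575°, lat 51.0083°.
latitude 51.00833, longitude -103.57500.

51.00833, -103.57500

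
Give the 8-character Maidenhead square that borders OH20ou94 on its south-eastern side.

Longitude extended square 9; +1 → 10, wraps to 0, carry into subsquare.
Longitude subsquare o = 14; +1 → 15 = p.
Latitude extended square 4; −1 → 3.

OH20pu03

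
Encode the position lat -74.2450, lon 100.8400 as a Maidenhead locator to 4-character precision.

Shift to the Maidenhead origin (180°W, 90°S): lon 280.84, lat 15.75.
Field: lon ⌊280.84/20⌋ = 14 → O; lat ⌊15.75/10⌋ = 1 → B.
Square: lon ⌊0.84/2⌋ = 0; lat ⌊5.75/1⌋ = 5.

OB05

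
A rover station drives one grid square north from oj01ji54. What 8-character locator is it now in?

Latitude extended square 4; +1 → 5.
The longitude characters are unchanged.

OJ01ji55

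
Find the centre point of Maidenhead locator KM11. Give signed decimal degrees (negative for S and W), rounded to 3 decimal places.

31.500, 23.000

Field K=10, M=12: +10·20° lon, +12·10° lat → SW at lon 20°, lat 30°.
Square 1, 1: +1·2° lon, +1·1° lat → SW at lon 22°, lat 31°.
Cell spans 2° lon × 1° lat. Centre is SW corner plus half of each.
latitude 31.500, longitude 23.000.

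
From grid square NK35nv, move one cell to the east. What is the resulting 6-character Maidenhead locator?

NK35ov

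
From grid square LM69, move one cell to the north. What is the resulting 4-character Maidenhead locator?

LN60

Latitude square 9; +1 → 10, wraps to 0, carry into field.
Latitude field M = 12; +1 → 13 = N.
The longitude characters are unchanged.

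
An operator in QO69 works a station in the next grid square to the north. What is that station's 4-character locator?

Latitude square 9; +1 → 10, wraps to 0, carry into field.
Latitude field O = 14; +1 → 15 = P.
The longitude characters are unchanged.

QP60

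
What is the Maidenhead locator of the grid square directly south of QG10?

Latitude square 0; −1 → -1, wraps to 9, carry into field.
Latitude field G = 6; −1 → 5 = F.
The longitude characters are unchanged.

QF19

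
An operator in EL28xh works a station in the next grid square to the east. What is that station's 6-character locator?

EL38ah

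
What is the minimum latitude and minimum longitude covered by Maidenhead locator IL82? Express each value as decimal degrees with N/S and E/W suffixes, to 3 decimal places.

Field I=8, L=11: +8·20° lon, +11·10° lat → SW at lon -20°, lat 20°.
Square 8, 2: +8·2° lon, +2·1° lat → SW at lon -4°, lat 22°.
latitude 22.000° N, longitude 4.000° W.

22.000° N, 4.000° W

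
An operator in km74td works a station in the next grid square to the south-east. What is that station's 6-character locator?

KM74uc

Longitude subsquare t = 19; +1 → 20 = u.
Latitude subsquare d = 3; −1 → 2 = c.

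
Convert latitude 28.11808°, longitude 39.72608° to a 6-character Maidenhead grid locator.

Offset from 180°W / 90°S: lon 219.7261°, lat 118.1181°.
Field (20°×10°, letters A–R): 219.7261/20 → 10 → K, 118.1181/10 → 11 → L; chars KL.
Square (2°×1°, digits 0–9): 19.7261/2 → 9, 8.1181/1 → 8; chars 98.
Subsquare (5′×2.5′, letters a–x): 1.7261/0.0833333 → 20 → u, 0.1181/0.0416667 → 2 → c; chars uc.

KL98uc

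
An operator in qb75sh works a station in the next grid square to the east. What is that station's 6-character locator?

Longitude subsquare s = 18; +1 → 19 = t.
The latitude characters are unchanged.

QB75th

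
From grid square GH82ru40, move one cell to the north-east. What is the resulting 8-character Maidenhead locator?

Longitude extended square 4; +1 → 5.
Latitude extended square 0; +1 → 1.

GH82ru51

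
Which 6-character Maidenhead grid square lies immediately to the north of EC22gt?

EC22gu

Latitude subsquare t = 19; +1 → 20 = u.
The longitude characters are unchanged.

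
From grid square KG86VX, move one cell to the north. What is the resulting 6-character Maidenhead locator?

Latitude subsquare x = 23; +1 → 24, wraps to 0 = a, carry into square.
Latitude square 6; +1 → 7.
The longitude characters are unchanged.

KG87va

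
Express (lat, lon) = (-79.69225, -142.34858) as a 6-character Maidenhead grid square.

Shift to the Maidenhead origin (180°W, 90°S): lon 37.6514, lat 10.3077.
Field: lon ⌊37.6514/20⌋ = 1 → B; lat ⌊10.3077/10⌋ = 1 → B.
Square: lon ⌊17.6514/2⌋ = 8; lat ⌊0.3077/1⌋ = 0.
Subsquare: lon ⌊1.6514/0.0833333⌋ = 19 → t; lat ⌊0.3077/0.0416667⌋ = 7 → h.

BB80th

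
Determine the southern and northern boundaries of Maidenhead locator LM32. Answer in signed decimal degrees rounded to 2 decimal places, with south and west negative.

32.00, 33.00

Field L=11, M=12: +11·20° lon, +12·10° lat → SW at lon 40°, lat 30°.
Square 3, 2: +3·2° lon, +2·1° lat → SW at lon 46°, lat 32°.
Cell spans 2° lon × 1° lat.
south 32.00, north 33.00.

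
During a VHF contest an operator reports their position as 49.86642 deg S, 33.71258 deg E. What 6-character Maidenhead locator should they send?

Shift to the Maidenhead origin (180°W, 90°S): lon 213.7126, lat 40.1336.
Field: lon ⌊213.7126/20⌋ = 10 → K; lat ⌊40.1336/10⌋ = 4 → E.
Square: lon ⌊13.7126/2⌋ = 6; lat ⌊0.1336/1⌋ = 0.
Subsquare: lon ⌊1.7126/0.0833333⌋ = 20 → u; lat ⌊0.1336/0.0416667⌋ = 3 → d.

KE60ud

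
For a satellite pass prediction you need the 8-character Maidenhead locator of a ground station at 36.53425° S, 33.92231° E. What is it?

KF63xl01

Shift to the Maidenhead origin (180°W, 90°S): lon 213.92231, lat 53.46575.
Field: 213.92231/20 → 10 → K, 53.46575/10 → 5 → F; chars KF.
Square: 13.92231/2 → 6, 3.46575/1 → 3; chars 63.
Subsquare: 1.92231/0.0833333 → 23 → x, 0.46575/0.0416667 → 11 → l; chars xl.
Extended square: 0.00564/0.00833333 → 0, 0.00742/0.00416667 → 1; chars 01.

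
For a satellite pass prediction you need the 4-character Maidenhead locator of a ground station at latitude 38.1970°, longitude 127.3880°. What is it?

PM38

Shift to the Maidenhead origin (180°W, 90°S): lon 307.39, lat 128.20.
Field (20°×10°, letters A–R): lon ⌊307.39/20⌋ = 15 → P; lat ⌊128.20/10⌋ = 12 → M.
Square (2°×1°, digits 0–9): lon ⌊7.39/2⌋ = 3; lat ⌊8.20/1⌋ = 8.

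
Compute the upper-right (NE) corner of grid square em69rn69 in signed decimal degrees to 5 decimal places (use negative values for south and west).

39.58333, -86.52500

Field E=4, M=12: +4·20° lon, +12·10° lat → SW at lon -100°, lat 30°.
Square 6, 9: +6·2° lon, +9·1° lat → SW at lon -88°, lat 39°.
Subsquare r=17, n=13: +17·0.0833333° lon, +13·0.0416667° lat → SW at lon -86.5833°, lat 39.5417°.
Extended square 6, 9: +6·0.00833333° lon, +9·0.00416667° lat → SW at lon -86.5333°, lat 39.5792°.
Cell spans 0.00833333° lon × 0.00416667° lat. NE corner is SW corner plus one full cell.
latitude 39.58333, longitude -86.52500.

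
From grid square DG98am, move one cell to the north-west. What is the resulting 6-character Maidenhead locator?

DG88xn

Longitude subsquare a = 0; −1 → -1, wraps to 23 = x, carry into square.
Longitude square 9; −1 → 8.
Latitude subsquare m = 12; +1 → 13 = n.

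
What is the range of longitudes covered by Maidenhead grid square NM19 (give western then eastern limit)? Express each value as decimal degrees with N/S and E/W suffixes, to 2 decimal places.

82.00° E, 84.00° E

Field N=13, M=12: +13·20° lon, +12·10° lat → SW at lon 80°, lat 30°.
Square 1, 9: +1·2° lon, +9·1° lat → SW at lon 82°, lat 39°.
Cell spans 2° lon × 1° lat.
west 82.00° E, east 84.00° E.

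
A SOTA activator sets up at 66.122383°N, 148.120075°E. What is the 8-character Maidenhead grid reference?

QP46bc49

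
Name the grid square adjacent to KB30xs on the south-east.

Longitude subsquare x = 23; +1 → 24, wraps to 0 = a, carry into square.
Longitude square 3; +1 → 4.
Latitude subsquare s = 18; −1 → 17 = r.

KB40ar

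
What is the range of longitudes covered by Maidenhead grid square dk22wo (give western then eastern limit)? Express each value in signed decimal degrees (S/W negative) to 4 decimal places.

Field D=3, K=10: +3·20° lon, +10·10° lat → SW at lon -120°, lat 10°.
Square 2, 2: +2·2° lon, +2·1° lat → SW at lon -116°, lat 12°.
Subsquare w=22, o=14: +22·0.0833333° lon, +14·0.0416667° lat → SW at lon -114.167°, lat 12.5833°.
Cell spans 0.0833333° lon × 0.0416667° lat.
west -114.1667, east -114.0833.

-114.1667, -114.0833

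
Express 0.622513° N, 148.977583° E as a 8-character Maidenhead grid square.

QJ40lo79

Add 180° to longitude and 90° to latitude: 328.97758, 90.62251.
Field: lon ⌊328.97758/20⌋ = 16 → Q; lat ⌊90.62251/10⌋ = 9 → J.
Square: lon ⌊8.97758/2⌋ = 4; lat ⌊0.62251/1⌋ = 0.
Subsquare: lon ⌊0.97758/0.0833333⌋ = 11 → l; lat ⌊0.62251/0.0416667⌋ = 14 → o.
Extended square: lon ⌊0.06092/0.00833333⌋ = 7; lat ⌊0.03918/0.00416667⌋ = 9.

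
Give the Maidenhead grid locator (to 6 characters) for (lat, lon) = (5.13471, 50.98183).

Shift to the Maidenhead origin (180°W, 90°S): lon 230.9818, lat 95.1347.
Field: 230.9818/20 → 11 → L, 95.1347/10 → 9 → J; chars LJ.
Square: 10.9818/2 → 5, 5.1347/1 → 5; chars 55.
Subsquare: 0.9818/0.0833333 → 11 → l, 0.1347/0.0416667 → 3 → d; chars ld.

LJ55ld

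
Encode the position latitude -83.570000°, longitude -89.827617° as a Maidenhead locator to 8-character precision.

EA56ck03

Offset from 180°W / 90°S: lon 90.17238°, lat 6.43000°.
Field (20°×10°, letters A–R): 90.17238/20 → 4 → E, 6.43000/10 → 0 → A; chars EA.
Square (2°×1°, digits 0–9): 10.17238/2 → 5, 6.43000/1 → 6; chars 56.
Subsquare (5′×2.5′, letters a–x): 0.17238/0.0833333 → 2 → c, 0.43000/0.0416667 → 10 → k; chars ck.
Extended square (30″×15″, digits 0–9): 0.00572/0.00833333 → 0, 0.01333/0.00416667 → 3; chars 03.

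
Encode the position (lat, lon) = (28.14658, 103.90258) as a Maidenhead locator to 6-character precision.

Add 180° to longitude and 90° to latitude: 283.9026, 118.1466.
Field (20°×10°, letters A–R): lon ⌊283.9026/20⌋ = 14 → O; lat ⌊118.1466/10⌋ = 11 → L.
Square (2°×1°, digits 0–9): lon ⌊3.9026/2⌋ = 1; lat ⌊8.1466/1⌋ = 8.
Subsquare (5′×2.5′, letters a–x): lon ⌊1.9026/0.0833333⌋ = 22 → w; lat ⌊0.1466/0.0416667⌋ = 3 → d.

OL18wd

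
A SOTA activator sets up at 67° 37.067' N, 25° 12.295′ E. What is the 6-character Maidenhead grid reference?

Add 180° to longitude and 90° to latitude: 205.2049, 157.6178.
Field (20°×10°, letters A–R): lon ⌊205.2049/20⌋ = 10 → K; lat ⌊157.6178/10⌋ = 15 → P.
Square (2°×1°, digits 0–9): lon ⌊5.2049/2⌋ = 2; lat ⌊7.6178/1⌋ = 7.
Subsquare (5′×2.5′, letters a–x): lon ⌊1.2049/0.0833333⌋ = 14 → o; lat ⌊0.6178/0.0416667⌋ = 14 → o.

KP27oo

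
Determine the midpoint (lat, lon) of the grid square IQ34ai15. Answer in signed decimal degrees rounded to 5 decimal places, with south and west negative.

74.35625, -13.98750

Field I=8, Q=16: +8·20° lon, +16·10° lat → SW at lon -20°, lat 70°.
Square 3, 4: +3·2° lon, +4·1° lat → SW at lon -14°, lat 74°.
Subsquare a=0, i=8: +0·0.0833333° lon, +8·0.0416667° lat → SW at lon -14°, lat 74.3333°.
Extended square 1, 5: +1·0.00833333° lon, +5·0.00416667° lat → SW at lon -13.9917°, lat 74.3542°.
Cell spans 0.00833333° lon × 0.00416667° lat. Centre is SW corner plus half of each.
latitude 74.35625, longitude -13.98750.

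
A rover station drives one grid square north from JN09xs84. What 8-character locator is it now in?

Latitude extended square 4; +1 → 5.
The longitude characters are unchanged.

JN09xs85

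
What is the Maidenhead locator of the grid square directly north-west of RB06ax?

Longitude subsquare a = 0; −1 → -1, wraps to 23 = x, carry into square.
Longitude square 0; −1 → -1, wraps to 9, carry into field.
Longitude field R = 17; −1 → 16 = Q.
Latitude subsquare x = 23; +1 → 24, wraps to 0 = a, carry into square.
Latitude square 6; +1 → 7.

QB97xa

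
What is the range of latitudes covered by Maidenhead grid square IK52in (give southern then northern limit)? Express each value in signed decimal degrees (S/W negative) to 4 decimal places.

Field I=8, K=10: +8·20° lon, +10·10° lat → SW at lon -20°, lat 10°.
Square 5, 2: +5·2° lon, +2·1° lat → SW at lon -10°, lat 12°.
Subsquare i=8, n=13: +8·0.0833333° lon, +13·0.0416667° lat → SW at lon -9.33333°, lat 12.5417°.
Cell spans 0.0833333° lon × 0.0416667° lat.
south 12.5417, north 12.5833.

12.5417, 12.5833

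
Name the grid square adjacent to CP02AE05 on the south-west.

BP92xe94

Longitude extended square 0; −1 → -1, wraps to 9, carry into subsquare.
Longitude subsquare a = 0; −1 → -1, wraps to 23 = x, carry into square.
Longitude square 0; −1 → -1, wraps to 9, carry into field.
Longitude field C = 2; −1 → 1 = B.
Latitude extended square 5; −1 → 4.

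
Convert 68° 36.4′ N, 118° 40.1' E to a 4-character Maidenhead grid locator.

OP98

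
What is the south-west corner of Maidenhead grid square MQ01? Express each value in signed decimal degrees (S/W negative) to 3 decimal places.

71.000, 60.000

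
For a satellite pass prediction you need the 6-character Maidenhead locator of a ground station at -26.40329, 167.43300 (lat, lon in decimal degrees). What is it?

Offset from 180°W / 90°S: lon 347.4330°, lat 63.5967°.
Field: lon ⌊347.4330/20⌋ = 17 → R; lat ⌊63.5967/10⌋ = 6 → G.
Square: lon ⌊7.4330/2⌋ = 3; lat ⌊3.5967/1⌋ = 3.
Subsquare: lon ⌊1.4330/0.0833333⌋ = 17 → r; lat ⌊0.5967/0.0416667⌋ = 14 → o.

RG33ro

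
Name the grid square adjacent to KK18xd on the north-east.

KK28ae

Longitude subsquare x = 23; +1 → 24, wraps to 0 = a, carry into square.
Longitude square 1; +1 → 2.
Latitude subsquare d = 3; +1 → 4 = e.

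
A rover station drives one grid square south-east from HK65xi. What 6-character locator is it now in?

HK75ah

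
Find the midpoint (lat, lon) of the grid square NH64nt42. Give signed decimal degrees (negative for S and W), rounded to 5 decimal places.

Field N=13, H=7: +13·20° lon, +7·10° lat → SW at lon 80°, lat -20°.
Square 6, 4: +6·2° lon, +4·1° lat → SW at lon 92°, lat -16°.
Subsquare n=13, t=19: +13·0.0833333° lon, +19·0.0416667° lat → SW at lon 93.0833°, lat -15.2083°.
Extended square 4, 2: +4·0.00833333° lon, +2·0.00416667° lat → SW at lon 93.1167°, lat -15.2°.
Cell spans 0.00833333° lon × 0.00416667° lat. Centre is SW corner plus half of each.
latitude -15.19792, longitude 93.12083.

-15.19792, 93.12083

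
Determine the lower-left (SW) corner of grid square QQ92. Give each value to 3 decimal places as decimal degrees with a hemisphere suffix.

72.000° N, 158.000° E

Field Q=16, Q=16: +16·20° lon, +16·10° lat → SW at lon 140°, lat 70°.
Square 9, 2: +9·2° lon, +2·1° lat → SW at lon 158°, lat 72°.
latitude 72.000° N, longitude 158.000° E.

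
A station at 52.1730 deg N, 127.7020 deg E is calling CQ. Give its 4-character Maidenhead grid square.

Offset from 180°W / 90°S: lon 307.70°, lat 142.17°.
Field: 307.70/20 → 15 → P, 142.17/10 → 14 → O; chars PO.
Square: 7.70/2 → 3, 2.17/1 → 2; chars 32.

PO32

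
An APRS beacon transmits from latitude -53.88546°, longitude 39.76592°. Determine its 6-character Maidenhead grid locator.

Add 180° to longitude and 90° to latitude: 219.7659, 36.1145.
Field (20°×10°, letters A–R): lon ⌊219.7659/20⌋ = 10 → K; lat ⌊36.1145/10⌋ = 3 → D.
Square (2°×1°, digits 0–9): lon ⌊19.7659/2⌋ = 9; lat ⌊6.1145/1⌋ = 6.
Subsquare (5′×2.5′, letters a–x): lon ⌊1.7659/0.0833333⌋ = 21 → v; lat ⌊0.1145/0.0416667⌋ = 2 → c.

KD96vc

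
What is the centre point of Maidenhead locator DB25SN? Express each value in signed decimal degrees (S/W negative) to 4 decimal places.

Field D=3, B=1: +3·20° lon, +1·10° lat → SW at lon -120°, lat -80°.
Square 2, 5: +2·2° lon, +5·1° lat → SW at lon -116°, lat -75°.
Subsquare s=18, n=13: +18·0.0833333° lon, +13·0.0416667° lat → SW at lon -114.5°, lat -74.4583°.
Cell spans 0.0833333° lon × 0.0416667° lat. Centre is SW corner plus half of each.
latitude -74.4375, longitude -114.4583.

-74.4375, -114.4583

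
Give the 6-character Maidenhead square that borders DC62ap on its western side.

DC52xp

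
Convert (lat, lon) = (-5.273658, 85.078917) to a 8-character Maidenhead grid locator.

NI24mr94

Shift to the Maidenhead origin (180°W, 90°S): lon 265.07892, lat 84.72634.
Field: 265.07892/20 → 13 → N, 84.72634/10 → 8 → I; chars NI.
Square: 5.07892/2 → 2, 4.72634/1 → 4; chars 24.
Subsquare: 1.07892/0.0833333 → 12 → m, 0.72634/0.0416667 → 17 → r; chars mr.
Extended square: 0.07892/0.00833333 → 9, 0.01801/0.00416667 → 4; chars 94.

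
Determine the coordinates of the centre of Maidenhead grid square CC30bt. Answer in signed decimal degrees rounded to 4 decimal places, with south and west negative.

Field C=2, C=2: +2·20° lon, +2·10° lat → SW at lon -140°, lat -70°.
Square 3, 0: +3·2° lon, +0·1° lat → SW at lon -134°, lat -70°.
Subsquare b=1, t=19: +1·0.0833333° lon, +19·0.0416667° lat → SW at lon -133.917°, lat -69.2083°.
Cell spans 0.0833333° lon × 0.0416667° lat. Centre is SW corner plus half of each.
latitude -69.1875, longitude -133.8750.

-69.1875, -133.8750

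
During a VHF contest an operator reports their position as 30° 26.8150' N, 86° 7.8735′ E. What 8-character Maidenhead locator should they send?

NM30bk57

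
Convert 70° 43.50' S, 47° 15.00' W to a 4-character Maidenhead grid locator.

GB69

Shift to the Maidenhead origin (180°W, 90°S): lon 132.75, lat 19.28.
Field: 132.75/20 → 6 → G, 19.28/10 → 1 → B; chars GB.
Square: 12.75/2 → 6, 9.28/1 → 9; chars 69.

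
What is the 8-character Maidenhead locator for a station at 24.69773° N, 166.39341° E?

Add 180° to longitude and 90° to latitude: 346.39341, 114.69773.
Field: lon ⌊346.39341/20⌋ = 17 → R; lat ⌊114.69773/10⌋ = 11 → L.
Square: lon ⌊6.39341/2⌋ = 3; lat ⌊4.69773/1⌋ = 4.
Subsquare: lon ⌊0.39341/0.0833333⌋ = 4 → e; lat ⌊0.69773/0.0416667⌋ = 16 → q.
Extended square: lon ⌊0.06008/0.00833333⌋ = 7; lat ⌊0.03106/0.00416667⌋ = 7.

RL34eq77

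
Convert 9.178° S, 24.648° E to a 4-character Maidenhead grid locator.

Add 180° to longitude and 90° to latitude: 204.65, 80.82.
Field: lon ⌊204.65/20⌋ = 10 → K; lat ⌊80.82/10⌋ = 8 → I.
Square: lon ⌊4.65/2⌋ = 2; lat ⌊0.82/1⌋ = 0.

KI20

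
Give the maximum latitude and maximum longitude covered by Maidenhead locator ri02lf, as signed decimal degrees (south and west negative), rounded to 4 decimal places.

Field R=17, I=8: +17·20° lon, +8·10° lat → SW at lon 160°, lat -10°.
Square 0, 2: +0·2° lon, +2·1° lat → SW at lon 160°, lat -8°.
Subsquare l=11, f=5: +11·0.0833333° lon, +5·0.0416667° lat → SW at lon 160.917°, lat -7.79167°.
Cell spans 0.0833333° lon × 0.0416667° lat. NE corner is SW corner plus one full cell.
latitude -7.7500, longitude 161.0000.

-7.7500, 161.0000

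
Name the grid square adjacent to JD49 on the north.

Latitude square 9; +1 → 10, wraps to 0, carry into field.
Latitude field D = 3; +1 → 4 = E.
The longitude characters are unchanged.

JE40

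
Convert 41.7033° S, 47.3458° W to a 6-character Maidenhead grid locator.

Offset from 180°W / 90°S: lon 132.6542°, lat 48.2967°.
Field: 132.6542/20 → 6 → G, 48.2967/10 → 4 → E; chars GE.
Square: 12.6542/2 → 6, 8.2967/1 → 8; chars 68.
Subsquare: 0.6542/0.0833333 → 7 → h, 0.2967/0.0416667 → 7 → h; chars hh.

GE68hh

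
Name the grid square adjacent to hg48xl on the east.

HG58al

Longitude subsquare x = 23; +1 → 24, wraps to 0 = a, carry into square.
Longitude square 4; +1 → 5.
The latitude characters are unchanged.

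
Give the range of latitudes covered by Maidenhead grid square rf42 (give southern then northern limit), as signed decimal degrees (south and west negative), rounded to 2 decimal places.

Field R=17, F=5: +17·20° lon, +5·10° lat → SW at lon 160°, lat -40°.
Square 4, 2: +4·2° lon, +2·1° lat → SW at lon 168°, lat -38°.
Cell spans 2° lon × 1° lat.
south -38.00, north -37.00.

-38.00, -37.00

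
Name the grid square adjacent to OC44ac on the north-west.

OC34xd

Longitude subsquare a = 0; −1 → -1, wraps to 23 = x, carry into square.
Longitude square 4; −1 → 3.
Latitude subsquare c = 2; +1 → 3 = d.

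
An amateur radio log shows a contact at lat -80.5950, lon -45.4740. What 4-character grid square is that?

Offset from 180°W / 90°S: lon 134.53°, lat 9.41°.
Field (20°×10°, letters A–R): lon ⌊134.53/20⌋ = 6 → G; lat ⌊9.41/10⌋ = 0 → A.
Square (2°×1°, digits 0–9): lon ⌊14.53/2⌋ = 7; lat ⌊9.41/1⌋ = 9.

GA79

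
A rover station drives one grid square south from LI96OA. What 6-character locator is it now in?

LI95ox

Latitude subsquare a = 0; −1 → -1, wraps to 23 = x, carry into square.
Latitude square 6; −1 → 5.
The longitude characters are unchanged.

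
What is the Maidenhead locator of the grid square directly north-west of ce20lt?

Longitude subsquare l = 11; −1 → 10 = k.
Latitude subsquare t = 19; +1 → 20 = u.

CE20ku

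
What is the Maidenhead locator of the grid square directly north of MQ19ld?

MQ19le

Latitude subsquare d = 3; +1 → 4 = e.
The longitude characters are unchanged.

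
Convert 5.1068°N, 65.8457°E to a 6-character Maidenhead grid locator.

MJ25wc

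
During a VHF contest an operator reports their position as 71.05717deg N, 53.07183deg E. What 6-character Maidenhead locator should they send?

LQ61mb

Offset from 180°W / 90°S: lon 233.0718°, lat 161.0572°.
Field: 233.0718/20 → 11 → L, 161.0572/10 → 16 → Q; chars LQ.
Square: 13.0718/2 → 6, 1.0572/1 → 1; chars 61.
Subsquare: 1.0718/0.0833333 → 12 → m, 0.0572/0.0416667 → 1 → b; chars mb.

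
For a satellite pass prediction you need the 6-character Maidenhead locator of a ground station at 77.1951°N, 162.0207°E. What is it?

Shift to the Maidenhead origin (180°W, 90°S): lon 342.0207, lat 167.1951.
Field: 342.0207/20 → 17 → R, 167.1951/10 → 16 → Q; chars RQ.
Square: 2.0207/2 → 1, 7.1951/1 → 7; chars 17.
Subsquare: 0.0207/0.0833333 → 0 → a, 0.1951/0.0416667 → 4 → e; chars ae.

RQ17ae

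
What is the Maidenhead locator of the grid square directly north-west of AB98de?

Longitude subsquare d = 3; −1 → 2 = c.
Latitude subsquare e = 4; +1 → 5 = f.

AB98cf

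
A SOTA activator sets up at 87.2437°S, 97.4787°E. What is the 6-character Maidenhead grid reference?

Add 180° to longitude and 90° to latitude: 277.4787, 2.7563.
Field: lon ⌊277.4787/20⌋ = 13 → N; lat ⌊2.7563/10⌋ = 0 → A.
Square: lon ⌊17.4787/2⌋ = 8; lat ⌊2.7563/1⌋ = 2.
Subsquare: lon ⌊1.4787/0.0833333⌋ = 17 → r; lat ⌊0.7563/0.0416667⌋ = 18 → s.

NA82rs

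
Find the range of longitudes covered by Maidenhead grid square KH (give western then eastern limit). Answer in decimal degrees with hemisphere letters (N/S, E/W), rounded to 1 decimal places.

Field K=10, H=7: +10·20° lon, +7·10° lat → SW at lon 20°, lat -20°.
Cell spans 20° lon × 10° lat.
west 20.0° E, east 40.0° E.

20.0° E, 40.0° E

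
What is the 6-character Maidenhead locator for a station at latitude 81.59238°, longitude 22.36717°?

KR11eo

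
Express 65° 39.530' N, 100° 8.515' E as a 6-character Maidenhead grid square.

Shift to the Maidenhead origin (180°W, 90°S): lon 280.1419, lat 155.6588.
Field: lon ⌊280.1419/20⌋ = 14 → O; lat ⌊155.6588/10⌋ = 15 → P.
Square: lon ⌊0.1419/2⌋ = 0; lat ⌊5.6588/1⌋ = 5.
Subsquare: lon ⌊0.1419/0.0833333⌋ = 1 → b; lat ⌊0.6588/0.0416667⌋ = 15 → p.

OP05bp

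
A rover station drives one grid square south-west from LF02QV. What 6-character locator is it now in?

Longitude subsquare q = 16; −1 → 15 = p.
Latitude subsquare v = 21; −1 → 20 = u.

LF02pu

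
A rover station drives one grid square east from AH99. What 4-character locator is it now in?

BH09

Longitude square 9; +1 → 10, wraps to 0, carry into field.
Longitude field A = 0; +1 → 1 = B.
The latitude characters are unchanged.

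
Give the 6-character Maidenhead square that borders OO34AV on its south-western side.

OO24xu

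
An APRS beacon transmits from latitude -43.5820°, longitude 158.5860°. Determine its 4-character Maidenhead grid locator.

QE96

Shift to the Maidenhead origin (180°W, 90°S): lon 338.59, lat 46.42.
Field: 338.59/20 → 16 → Q, 46.42/10 → 4 → E; chars QE.
Square: 18.59/2 → 9, 6.42/1 → 6; chars 96.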